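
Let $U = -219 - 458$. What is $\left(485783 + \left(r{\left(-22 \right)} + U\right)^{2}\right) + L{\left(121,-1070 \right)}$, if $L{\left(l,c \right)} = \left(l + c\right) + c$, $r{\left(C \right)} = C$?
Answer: $972365$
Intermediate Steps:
$U = -677$
$L{\left(l,c \right)} = l + 2 c$ ($L{\left(l,c \right)} = \left(c + l\right) + c = l + 2 c$)
$\left(485783 + \left(r{\left(-22 \right)} + U\right)^{2}\right) + L{\left(121,-1070 \right)} = \left(485783 + \left(-22 - 677\right)^{2}\right) + \left(121 + 2 \left(-1070\right)\right) = \left(485783 + \left(-699\right)^{2}\right) + \left(121 - 2140\right) = \left(485783 + 488601\right) - 2019 = 974384 - 2019 = 972365$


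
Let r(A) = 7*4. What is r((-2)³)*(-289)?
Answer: -8092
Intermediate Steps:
r(A) = 28
r((-2)³)*(-289) = 28*(-289) = -8092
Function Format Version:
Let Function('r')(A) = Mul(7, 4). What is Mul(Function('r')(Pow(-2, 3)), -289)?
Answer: -8092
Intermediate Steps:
Function('r')(A) = 28
Mul(Function('r')(Pow(-2, 3)), -289) = Mul(28, -289) = -8092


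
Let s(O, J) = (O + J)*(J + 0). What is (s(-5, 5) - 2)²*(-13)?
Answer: -52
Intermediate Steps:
s(O, J) = J*(J + O) (s(O, J) = (J + O)*J = J*(J + O))
(s(-5, 5) - 2)²*(-13) = (5*(5 - 5) - 2)²*(-13) = (5*0 - 2)²*(-13) = (0 - 2)²*(-13) = (-2)²*(-13) = 4*(-13) = -52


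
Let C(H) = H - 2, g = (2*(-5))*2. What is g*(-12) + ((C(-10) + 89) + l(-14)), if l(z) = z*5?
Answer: 247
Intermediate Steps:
g = -20 (g = -10*2 = -20)
C(H) = -2 + H
l(z) = 5*z
g*(-12) + ((C(-10) + 89) + l(-14)) = -20*(-12) + (((-2 - 10) + 89) + 5*(-14)) = 240 + ((-12 + 89) - 70) = 240 + (77 - 70) = 240 + 7 = 247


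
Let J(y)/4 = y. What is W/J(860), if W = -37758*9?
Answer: -169911/1720 ≈ -98.785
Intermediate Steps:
W = -339822
J(y) = 4*y
W/J(860) = -339822/(4*860) = -339822/3440 = -339822*1/3440 = -169911/1720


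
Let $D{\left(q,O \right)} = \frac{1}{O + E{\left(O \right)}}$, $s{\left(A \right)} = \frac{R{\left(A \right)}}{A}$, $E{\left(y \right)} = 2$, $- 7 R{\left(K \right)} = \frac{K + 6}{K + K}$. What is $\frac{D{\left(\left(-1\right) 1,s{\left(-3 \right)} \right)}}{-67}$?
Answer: $- \frac{42}{5561} \approx -0.0075526$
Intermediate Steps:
$R{\left(K \right)} = - \frac{6 + K}{14 K}$ ($R{\left(K \right)} = - \frac{\left(K + 6\right) \frac{1}{K + K}}{7} = - \frac{\left(6 + K\right) \frac{1}{2 K}}{7} = - \frac{\frac{1}{2} \frac{1}{K} \left(6 + K\right)}{7} = - \frac{6 + K}{14 K}$)
$s{\left(A \right)} = \frac{-6 - A}{14 A^{2}}$ ($s{\left(A \right)} = \frac{\frac{1}{14} \frac{1}{A} \left(-6 - A\right)}{A} = \frac{-6 - A}{14 A^{2}}$)
$D{\left(q,O \right)} = \frac{1}{2 + O}$ ($D{\left(q,O \right)} = \frac{1}{O + 2} = \frac{1}{2 + O}$)
$\frac{D{\left(\left(-1\right) 1,s{\left(-3 \right)} \right)}}{-67} = \frac{1}{\left(2 + \frac{-6 - -3}{14 \cdot 9}\right) \left(-67\right)} = \frac{1}{2 + \frac{1}{14} \cdot \frac{1}{9} \left(-6 + 3\right)} \left(- \frac{1}{67}\right) = \frac{1}{2 + \frac{1}{14} \cdot \frac{1}{9} \left(-3\right)} \left(- \frac{1}{67}\right) = \frac{1}{2 - \frac{1}{42}} \left(- \frac{1}{67}\right) = \frac{1}{\frac{83}{42}} \left(- \frac{1}{67}\right) = \frac{42}{83} \left(- \frac{1}{67}\right) = - \frac{42}{5561}$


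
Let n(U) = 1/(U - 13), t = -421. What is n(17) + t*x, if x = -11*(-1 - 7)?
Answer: -148191/4 ≈ -37048.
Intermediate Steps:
x = 88 (x = -11*(-8) = 88)
n(U) = 1/(-13 + U)
n(17) + t*x = 1/(-13 + 17) - 421*88 = 1/4 - 37048 = ¼ - 37048 = -148191/4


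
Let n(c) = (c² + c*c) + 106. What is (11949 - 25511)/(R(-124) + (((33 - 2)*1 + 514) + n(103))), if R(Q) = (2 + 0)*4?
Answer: -13562/21877 ≈ -0.61992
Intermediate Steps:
n(c) = 106 + 2*c² (n(c) = (c² + c²) + 106 = 2*c² + 106 = 106 + 2*c²)
R(Q) = 8 (R(Q) = 2*4 = 8)
(11949 - 25511)/(R(-124) + (((33 - 2)*1 + 514) + n(103))) = (11949 - 25511)/(8 + (((33 - 2)*1 + 514) + (106 + 2*103²))) = -13562/(8 + ((31*1 + 514) + (106 + 2*10609))) = -13562/(8 + ((31 + 514) + (106 + 21218))) = -13562/(8 + (545 + 21324)) = -13562/(8 + 21869) = -13562/21877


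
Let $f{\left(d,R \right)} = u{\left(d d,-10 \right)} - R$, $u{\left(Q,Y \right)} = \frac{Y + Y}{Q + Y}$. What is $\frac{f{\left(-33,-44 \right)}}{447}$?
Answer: $\frac{47456}{482313} \approx 0.098392$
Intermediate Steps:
$u{\left(Q,Y \right)} = \frac{2 Y}{Q + Y}$
$f{\left(d,R \right)} = - R - \frac{20}{-10 + d^{2}}$ ($f{\left(d,R \right)} = 2 \left(-10\right) \frac{1}{d d - 10} - R = 2 \left(-10\right) \frac{1}{d^{2} - 10} - R = 2 \left(-10\right) \frac{1}{-10 + d^{2}} - R = - \frac{20}{-10 + d^{2}} - R = - R - \frac{20}{-10 + d^{2}}$)
$\frac{f{\left(-33,-44 \right)}}{447} = \frac{\frac{1}{-10 + \left(-33\right)^{2}} \left(-20 - - 44 \left(-10 + \left(-33\right)^{2}\right)\right)}{447} = \frac{-20 - - 44 \left(-10 + 1089\right)}{-10 + 1089} \cdot \frac{1}{447} = \frac{-20 - \left(-44\right) 1079}{1079} \cdot \frac{1}{447} = \frac{-20 + 47476}{1079} \cdot \frac{1}{447} = \frac{1}{1079} \cdot 47456 \cdot \frac{1}{447} = \frac{47456}{1079} \cdot \frac{1}{447} = \frac{47456}{482313}$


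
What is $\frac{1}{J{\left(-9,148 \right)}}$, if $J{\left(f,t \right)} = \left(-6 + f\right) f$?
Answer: $\frac{1}{135} \approx 0.0074074$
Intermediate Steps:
$J{\left(f,t \right)} = f \left(-6 + f\right)$
$\frac{1}{J{\left(-9,148 \right)}} = \frac{1}{\left(-9\right) \left(-6 - 9\right)} = \frac{1}{\left(-9\right) \left(-15\right)} = \frac{1}{135}$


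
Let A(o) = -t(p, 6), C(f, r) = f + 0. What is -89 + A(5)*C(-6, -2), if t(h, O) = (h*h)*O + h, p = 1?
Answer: -47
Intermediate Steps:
t(h, O) = h + O*h² (t(h, O) = h²*O + h = O*h² + h = h + O*h²)
C(f, r) = f
A(o) = -7 (A(o) = -(1 + 6*1) = -(1 + 6) = -7)
-89 + A(5)*C(-6, -2) = -89 - 7*(-6) = -89 + 42 = -47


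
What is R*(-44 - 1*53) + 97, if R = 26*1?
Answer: -2425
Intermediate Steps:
R = 26
R*(-44 - 1*53) + 97 = 26*(-44 - 1*53) + 97 = 26*(-44 - 53) + 97 = 26*(-97) + 97 = -2522 + 97 = -2425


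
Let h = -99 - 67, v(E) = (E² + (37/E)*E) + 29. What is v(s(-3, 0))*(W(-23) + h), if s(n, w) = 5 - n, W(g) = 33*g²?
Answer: 2247830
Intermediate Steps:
v(E) = 66 + E² (v(E) = (E² + 37) + 29 = (37 + E²) + 29 = 66 + E²)
h = -166
v(s(-3, 0))*(W(-23) + h) = (66 + (5 - 1*(-3))²)*(33*(-23)² - 166) = (66 + (5 + 3)²)*(33*529 - 166) = (66 + 8²)*(17457 - 166) = (66 + 64)*17291 = 130*17291 = 2247830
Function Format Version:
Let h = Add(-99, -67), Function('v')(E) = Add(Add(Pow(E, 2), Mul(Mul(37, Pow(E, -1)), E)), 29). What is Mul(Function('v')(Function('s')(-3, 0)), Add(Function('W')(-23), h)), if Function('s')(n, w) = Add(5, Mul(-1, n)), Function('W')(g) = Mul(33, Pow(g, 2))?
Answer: 2247830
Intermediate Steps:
Function('v')(E) = Add(66, Pow(E, 2)) (Function('v')(E) = Add(Add(Pow(E, 2), 37), 29) = Add(Add(37, Pow(E, 2)), 29) = Add(66, Pow(E, 2)))
h = -166
Mul(Function('v')(Function('s')(-3, 0)), Add(Function('W')(-23), h)) = Mul(Add(66, Pow(Add(5, Mul(-1, -3)), 2)), Add(Mul(33, Pow(-23, 2)), -166)) = Mul(Add(66, Pow(Add(5, 3), 2)), Add(Mul(33, 529), -166)) = Mul(Add(66, Pow(8, 2)), Add(17457, -166)) = Mul(Add(66, 64), 17291) = Mul(130, 17291) = 2247830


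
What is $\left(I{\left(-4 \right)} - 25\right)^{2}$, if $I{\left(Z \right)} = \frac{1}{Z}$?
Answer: $\frac{10201}{16} \approx 637.56$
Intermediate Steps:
$\left(I{\left(-4 \right)} - 25\right)^{2} = \left(\frac{1}{-4} - 25\right)^{2} = \left(- \frac{1}{4} - 25\right)^{2} = \left(- \frac{101}{4}\right)^{2} = \frac{10201}{16}$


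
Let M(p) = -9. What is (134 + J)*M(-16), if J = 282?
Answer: -3744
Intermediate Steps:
(134 + J)*M(-16) = (134 + 282)*(-9) = 416*(-9) = -3744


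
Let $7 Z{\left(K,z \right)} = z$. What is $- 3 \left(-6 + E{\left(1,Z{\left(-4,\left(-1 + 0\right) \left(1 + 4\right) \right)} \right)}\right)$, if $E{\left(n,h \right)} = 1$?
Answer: $15$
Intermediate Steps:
$Z{\left(K,z \right)} = \frac{z}{7}$
$- 3 \left(-6 + E{\left(1,Z{\left(-4,\left(-1 + 0\right) \left(1 + 4\right) \right)} \right)}\right) = - 3 \left(-6 + 1\right) = \left(-3\right) \left(-5\right) = 15$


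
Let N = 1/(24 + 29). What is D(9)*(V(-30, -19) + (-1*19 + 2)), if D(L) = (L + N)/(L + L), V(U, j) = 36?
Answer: 4541/477 ≈ 9.5199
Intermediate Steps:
N = 1/53 ≈ 0.018868
D(L) = (1/53 + L)/(2*L) (D(L) = (L + 1/53)/(L + L) = (1/53 + L)/((2*L)) = (1/53 + L)*(1/(2*L)) = (1/53 + L)/(2*L))
D(9)*(V(-30, -19) + (-1*19 + 2)) = ((1/106)*(1 + 53*9)/9)*(36 + (-1*19 + 2)) = ((1/106)*(1/9)*(1 + 477))*(36 + (-19 + 2)) = ((1/106)*(1/9)*478)*(36 - 17) = (239/477)*19 = 4541/477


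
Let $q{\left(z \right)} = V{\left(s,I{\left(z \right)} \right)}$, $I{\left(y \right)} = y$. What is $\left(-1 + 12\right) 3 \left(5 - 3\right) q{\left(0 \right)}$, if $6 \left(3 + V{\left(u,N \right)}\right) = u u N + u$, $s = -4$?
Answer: $-242$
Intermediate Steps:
$V{\left(u,N \right)} = -3 + \frac{u}{6} + \frac{N u^{2}}{6}$ ($V{\left(u,N \right)} = -3 + \frac{u u N + u}{6} = -3 + \frac{u^{2} N + u}{6} = -3 + \frac{N u^{2} + u}{6} = -3 + \frac{u + N u^{2}}{6} = -3 + \left(\frac{u}{6} + \frac{N u^{2}}{6}\right) = -3 + \frac{u}{6} + \frac{N u^{2}}{6}$)
$q{\left(z \right)} = - \frac{11}{3} + \frac{8 z}{3}$ ($q{\left(z \right)} = -3 + \frac{1}{6} \left(-4\right) + \frac{z \left(-4\right)^{2}}{6} = -3 - \frac{2}{3} + \frac{1}{6} z 16 = -3 - \frac{2}{3} + \frac{8 z}{3} = - \frac{11}{3} + \frac{8 z}{3}$)
$\left(-1 + 12\right) 3 \left(5 - 3\right) q{\left(0 \right)} = \left(-1 + 12\right) 3 \left(5 - 3\right) \left(- \frac{11}{3} + \frac{8}{3} \cdot 0\right) = 11 \cdot 3 \cdot 2 \left(- \frac{11}{3} + 0\right) = 11 \cdot 6 \left(- \frac{11}{3}\right) = 66 \left(- \frac{11}{3}\right) = -242$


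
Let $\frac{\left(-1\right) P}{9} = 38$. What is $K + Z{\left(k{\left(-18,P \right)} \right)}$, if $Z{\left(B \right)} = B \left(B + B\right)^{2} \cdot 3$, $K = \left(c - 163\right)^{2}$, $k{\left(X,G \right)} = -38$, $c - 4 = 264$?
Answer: $-647439$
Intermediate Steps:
$c = 268$ ($c = 4 + 264 = 268$)
$P = -342$ ($P = \left(-9\right) 38 = -342$)
$K = 11025$ ($K = \left(268 - 163\right)^{2} = 105^{2} = 11025$)
$Z{\left(B \right)} = 12 B^{3}$ ($Z{\left(B \right)} = B \left(2 B\right)^{2} \cdot 3 = B 4 B^{2} \cdot 3 = 4 B^{3} \cdot 3 = 12 B^{3}$)
$K + Z{\left(k{\left(-18,P \right)} \right)} = 11025 + 12 \left(-38\right)^{3} = 11025 + 12 \left(-54872\right) = 11025 - 658464 = -647439$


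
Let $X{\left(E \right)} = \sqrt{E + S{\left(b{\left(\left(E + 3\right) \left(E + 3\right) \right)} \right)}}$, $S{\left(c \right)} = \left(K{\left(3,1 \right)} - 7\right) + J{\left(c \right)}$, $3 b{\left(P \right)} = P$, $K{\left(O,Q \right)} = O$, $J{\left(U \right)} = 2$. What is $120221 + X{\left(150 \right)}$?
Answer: $120221 + 2 \sqrt{37} \approx 1.2023 \cdot 10^{5}$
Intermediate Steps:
$b{\left(P \right)} = \frac{P}{3}$
$S{\left(c \right)} = -2$ ($S{\left(c \right)} = \left(3 - 7\right) + 2 = -4 + 2 = -2$)
$X{\left(E \right)} = \sqrt{-2 + E}$ ($X{\left(E \right)} = \sqrt{E - 2} = \sqrt{-2 + E}$)
$120221 + X{\left(150 \right)} = 120221 + \sqrt{-2 + 150} = 120221 + \sqrt{148} = 120221 + 2 \sqrt{37}$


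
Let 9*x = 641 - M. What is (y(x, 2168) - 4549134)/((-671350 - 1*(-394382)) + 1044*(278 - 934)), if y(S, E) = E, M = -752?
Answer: 2273483/480916 ≈ 4.7274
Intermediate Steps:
x = 1393/9 (x = (641 - 1*(-752))/9 = (641 + 752)/9 = (⅑)*1393 = 1393/9 ≈ 154.78)
(y(x, 2168) - 4549134)/((-671350 - 1*(-394382)) + 1044*(278 - 934)) = (2168 - 4549134)/((-671350 - 1*(-394382)) + 1044*(278 - 934)) = -4546966/((-671350 + 394382) + 1044*(-656)) = -4546966/(-276968 - 684864) = -4546966/(-961832) = -4546966*(-1/961832) = 2273483/480916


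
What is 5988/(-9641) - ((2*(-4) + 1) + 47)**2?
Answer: -15431588/9641 ≈ -1600.6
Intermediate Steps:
5988/(-9641) - ((2*(-4) + 1) + 47)**2 = 5988*(-1/9641) - ((-8 + 1) + 47)**2 = -5988/9641 - (-7 + 47)**2 = -5988/9641 - 1*40**2 = -5988/9641 - 1*1600 = -5988/9641 - 1600 = -15431588/9641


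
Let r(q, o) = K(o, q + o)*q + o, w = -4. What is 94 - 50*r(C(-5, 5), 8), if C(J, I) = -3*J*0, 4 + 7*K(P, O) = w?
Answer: -306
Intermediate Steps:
K(P, O) = -8/7 (K(P, O) = -4/7 + (⅐)*(-4) = -4/7 - 4/7 = -8/7)
C(J, I) = 0
r(q, o) = o - 8*q/7 (r(q, o) = -8*q/7 + o = o - 8*q/7)
94 - 50*r(C(-5, 5), 8) = 94 - 50*(8 - 8/7*0) = 94 - 50*(8 + 0) = 94 - 50*8 = 94 - 400 = -306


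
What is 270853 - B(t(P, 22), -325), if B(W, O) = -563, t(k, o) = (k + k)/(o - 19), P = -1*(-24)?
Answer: 271416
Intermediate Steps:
P = 24
t(k, o) = 2*k/(-19 + o) (t(k, o) = (2*k)/(-19 + o) = 2*k/(-19 + o))
270853 - B(t(P, 22), -325) = 270853 - 1*(-563) = 270853 + 563 = 271416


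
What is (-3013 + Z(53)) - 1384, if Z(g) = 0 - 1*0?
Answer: -4397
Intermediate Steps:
Z(g) = 0 (Z(g) = 0 + 0 = 0)
(-3013 + Z(53)) - 1384 = (-3013 + 0) - 1384 = -3013 - 1384 = -4397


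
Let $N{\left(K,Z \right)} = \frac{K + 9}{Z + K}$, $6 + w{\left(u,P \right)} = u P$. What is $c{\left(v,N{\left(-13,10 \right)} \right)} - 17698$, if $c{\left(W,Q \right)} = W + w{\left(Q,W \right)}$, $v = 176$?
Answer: $- \frac{51880}{3} \approx -17293.0$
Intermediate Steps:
$w{\left(u,P \right)} = -6 + P u$ ($w{\left(u,P \right)} = -6 + u P = -6 + P u$)
$N{\left(K,Z \right)} = \frac{9 + K}{K + Z}$
$c{\left(W,Q \right)} = -6 + W + Q W$ ($c{\left(W,Q \right)} = W + \left(-6 + W Q\right) = W + \left(-6 + Q W\right) = -6 + W + Q W$)
$c{\left(v,N{\left(-13,10 \right)} \right)} - 17698 = \left(-6 + 176 + \frac{9 - 13}{-13 + 10} \cdot 176\right) - 17698 = \left(-6 + 176 + \frac{1}{-3} \left(-4\right) 176\right) - 17698 = \left(-6 + 176 + \left(- \frac{1}{3}\right) \left(-4\right) 176\right) - 17698 = \left(-6 + 176 + \frac{4}{3} \cdot 176\right) - 17698 = \left(-6 + 176 + \frac{704}{3}\right) - 17698 = \frac{1214}{3} - 17698 = - \frac{51880}{3}$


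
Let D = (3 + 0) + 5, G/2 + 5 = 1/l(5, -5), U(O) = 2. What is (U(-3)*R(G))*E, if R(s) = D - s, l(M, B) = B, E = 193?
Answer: 35512/5 ≈ 7102.4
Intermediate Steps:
G = -52/5 (G = -10 + 2/(-5) = -10 + 2*(-1/5) = -10 - 2/5 = -52/5 ≈ -10.400)
D = 8 (D = 3 + 5 = 8)
R(s) = 8 - s
(U(-3)*R(G))*E = (2*(8 - 1*(-52/5)))*193 = (2*(8 + 52/5))*193 = (2*(92/5))*193 = (184/5)*193 = 35512/5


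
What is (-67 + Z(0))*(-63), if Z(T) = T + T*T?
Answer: 4221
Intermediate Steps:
Z(T) = T + T**2
(-67 + Z(0))*(-63) = (-67 + 0*(1 + 0))*(-63) = (-67 + 0*1)*(-63) = (-67 + 0)*(-63) = -67*(-63) = 4221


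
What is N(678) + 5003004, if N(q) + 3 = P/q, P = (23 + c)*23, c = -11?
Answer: 565339159/113 ≈ 5.0030e+6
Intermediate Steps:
P = 276 (P = (23 - 11)*23 = 12*23 = 276)
N(q) = -3 + 276/q
N(678) + 5003004 = (-3 + 276/678) + 5003004 = (-3 + 276*(1/678)) + 5003004 = (-3 + 46/113) + 5003004 = -293/113 + 5003004 = 565339159/113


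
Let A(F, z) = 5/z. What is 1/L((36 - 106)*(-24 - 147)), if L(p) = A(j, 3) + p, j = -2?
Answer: 3/35915 ≈ 8.3531e-5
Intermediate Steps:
L(p) = 5/3 + p
1/L((36 - 106)*(-24 - 147)) = 1/(5/3 + (36 - 106)*(-24 - 147)) = 1/(5/3 - 70*(-171)) = 1/(5/3 + 11970) = 1/(35915/3) = 3/35915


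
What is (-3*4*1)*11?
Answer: -132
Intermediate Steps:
(-3*4*1)*11 = -12*1*11 = -12*11 = -132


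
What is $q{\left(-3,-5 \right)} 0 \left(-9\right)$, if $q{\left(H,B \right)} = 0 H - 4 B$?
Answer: $0$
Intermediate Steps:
$q{\left(H,B \right)} = - 4 B$ ($q{\left(H,B \right)} = 0 - 4 B = - 4 B$)
$q{\left(-3,-5 \right)} 0 \left(-9\right) = \left(-4\right) \left(-5\right) 0 \left(-9\right) = 20 \cdot 0 \left(-9\right) = 0 \left(-9\right) = 0$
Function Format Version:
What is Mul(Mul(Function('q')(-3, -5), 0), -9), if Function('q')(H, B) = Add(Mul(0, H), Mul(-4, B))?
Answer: 0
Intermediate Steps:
Function('q')(H, B) = Mul(-4, B) (Function('q')(H, B) = Add(0, Mul(-4, B)) = Mul(-4, B))
Mul(Mul(Function('q')(-3, -5), 0), -9) = Mul(Mul(Mul(-4, -5), 0), -9) = Mul(Mul(20, 0), -9) = Mul(0, -9) = 0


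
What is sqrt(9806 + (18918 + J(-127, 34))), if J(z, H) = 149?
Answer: sqrt(28873) ≈ 169.92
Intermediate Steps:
sqrt(9806 + (18918 + J(-127, 34))) = sqrt(9806 + (18918 + 149)) = sqrt(9806 + 19067) = sqrt(28873)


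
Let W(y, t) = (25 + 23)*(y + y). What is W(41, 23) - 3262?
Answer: 674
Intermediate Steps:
W(y, t) = 96*y (W(y, t) = 48*(2*y) = 96*y)
W(41, 23) - 3262 = 96*41 - 3262 = 3936 - 3262 = 674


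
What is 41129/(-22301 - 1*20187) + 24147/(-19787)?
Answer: -39144197/17887448 ≈ -2.1884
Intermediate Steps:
41129/(-22301 - 1*20187) + 24147/(-19787) = 41129/(-22301 - 20187) + 24147*(-1/19787) = 41129/(-42488) - 24147/19787 = 41129*(-1/42488) - 24147/19787 = -41129/42488 - 24147/19787 = -39144197/17887448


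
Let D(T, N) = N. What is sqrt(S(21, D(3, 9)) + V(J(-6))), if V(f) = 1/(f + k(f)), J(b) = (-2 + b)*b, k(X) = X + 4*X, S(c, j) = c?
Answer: sqrt(12098)/24 ≈ 4.5830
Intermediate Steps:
k(X) = 5*X
J(b) = b*(-2 + b)
V(f) = 1/(6*f) (V(f) = 1/(f + 5*f) = 1/(6*f))
sqrt(S(21, D(3, 9)) + V(J(-6))) = sqrt(21 + 1/(6*((-6*(-2 - 6))))) = sqrt(21 + 1/(6*((-6*(-8))))) = sqrt(21 + (1/6)/48) = sqrt(21 + (1/6)*(1/48)) = sqrt(21 + 1/288) = sqrt(6049/288) = sqrt(12098)/24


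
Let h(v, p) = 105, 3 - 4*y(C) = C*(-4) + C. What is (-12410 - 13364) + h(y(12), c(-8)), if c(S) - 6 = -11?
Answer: -25669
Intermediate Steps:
c(S) = -5 (c(S) = 6 - 11 = -5)
y(C) = ¾ + 3*C/4 (y(C) = ¾ - (C*(-4) + C)/4 = ¾ - (-4*C + C)/4 = ¾ - (-3)*C/4 = ¾ + 3*C/4)
(-12410 - 13364) + h(y(12), c(-8)) = (-12410 - 13364) + 105 = -25774 + 105 = -25669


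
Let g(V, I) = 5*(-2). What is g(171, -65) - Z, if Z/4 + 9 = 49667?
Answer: -198642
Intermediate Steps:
Z = 198632 (Z = -36 + 4*49667 = -36 + 198668 = 198632)
g(V, I) = -10
g(171, -65) - Z = -10 - 1*198632 = -10 - 198632 = -198642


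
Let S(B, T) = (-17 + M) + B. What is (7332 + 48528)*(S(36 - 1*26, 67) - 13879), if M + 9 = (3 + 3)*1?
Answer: -775839540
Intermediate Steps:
M = -3 (M = -9 + (3 + 3)*1 = -9 + 6*1 = -9 + 6 = -3)
S(B, T) = -20 + B (S(B, T) = (-17 - 3) + B = -20 + B)
(7332 + 48528)*(S(36 - 1*26, 67) - 13879) = (7332 + 48528)*((-20 + (36 - 1*26)) - 13879) = 55860*((-20 + (36 - 26)) - 13879) = 55860*((-20 + 10) - 13879) = 55860*(-10 - 13879) = 55860*(-13889) = -775839540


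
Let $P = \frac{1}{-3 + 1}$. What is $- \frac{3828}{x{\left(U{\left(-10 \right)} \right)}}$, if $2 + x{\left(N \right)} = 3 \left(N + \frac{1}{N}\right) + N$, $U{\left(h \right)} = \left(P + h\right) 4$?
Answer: $\frac{53592}{2381} \approx 22.508$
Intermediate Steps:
$P = - \frac{1}{2}$ ($P = \frac{1}{-2} = - \frac{1}{2} \approx -0.5$)
$U{\left(h \right)} = -2 + 4 h$ ($U{\left(h \right)} = \left(- \frac{1}{2} + h\right) 4 = -2 + 4 h$)
$x{\left(N \right)} = -2 + \frac{3}{N} + 4 N$ ($x{\left(N \right)} = -2 + \left(3 \left(N + \frac{1}{N}\right) + N\right) = -2 + \left(\left(3 N + \frac{3}{N}\right) + N\right) = -2 + \left(\frac{3}{N} + 4 N\right) = -2 + \frac{3}{N} + 4 N$)
$- \frac{3828}{x{\left(U{\left(-10 \right)} \right)}} = - \frac{3828}{-2 + \frac{3}{-2 + 4 \left(-10\right)} + 4 \left(-2 + 4 \left(-10\right)\right)} = - \frac{3828}{-2 + \frac{3}{-2 - 40} + 4 \left(-2 - 40\right)} = - \frac{3828}{-2 + \frac{3}{-42} + 4 \left(-42\right)} = - \frac{3828}{-2 + 3 \left(- \frac{1}{42}\right) - 168} = - \frac{3828}{-2 - \frac{1}{14} - 168} = - \frac{3828}{- \frac{2381}{14}} = \left(-3828\right) \left(- \frac{14}{2381}\right) = \frac{53592}{2381}$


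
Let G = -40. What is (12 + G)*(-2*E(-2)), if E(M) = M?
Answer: -112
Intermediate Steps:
(12 + G)*(-2*E(-2)) = (12 - 40)*(-2*(-2)) = -28*4 = -112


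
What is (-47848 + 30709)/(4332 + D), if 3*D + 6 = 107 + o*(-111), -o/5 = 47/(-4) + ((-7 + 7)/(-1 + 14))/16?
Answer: -7092/907 ≈ -7.8192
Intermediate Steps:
o = 235/4 (o = -5*(47/(-4) + ((-7 + 7)/(-1 + 14))/16) = -5*(47*(-¼) + (0/13)*(1/16)) = -5*(-47/4 + (0*(1/13))*(1/16)) = -5*(-47/4 + 0*(1/16)) = -5*(-47/4 + 0) = -5*(-47/4) = 235/4 ≈ 58.750)
D = -25681/12 (D = -2 + (107 + (235/4)*(-111))/3 = -2 + (107 - 26085/4)/3 = -2 + (⅓)*(-25657/4) = -2 - 25657/12 = -25681/12 ≈ -2140.1)
(-47848 + 30709)/(4332 + D) = (-47848 + 30709)/(4332 - 25681/12) = -17139/26303/12 = -17139*12/26303 = -7092/907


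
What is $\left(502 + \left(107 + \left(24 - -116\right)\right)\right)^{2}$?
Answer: $561001$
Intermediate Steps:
$\left(502 + \left(107 + \left(24 - -116\right)\right)\right)^{2} = \left(502 + \left(107 + \left(24 + 116\right)\right)\right)^{2} = \left(502 + \left(107 + 140\right)\right)^{2} = \left(502 + 247\right)^{2} = 749^{2} = 561001$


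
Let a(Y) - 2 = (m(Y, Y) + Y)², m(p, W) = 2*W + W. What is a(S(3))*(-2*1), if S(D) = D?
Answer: -292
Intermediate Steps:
m(p, W) = 3*W
a(Y) = 2 + 16*Y² (a(Y) = 2 + (3*Y + Y)² = 2 + (4*Y)² = 2 + 16*Y²)
a(S(3))*(-2*1) = (2 + 16*3²)*(-2*1) = (2 + 16*9)*(-2) = (2 + 144)*(-2) = 146*(-2) = -292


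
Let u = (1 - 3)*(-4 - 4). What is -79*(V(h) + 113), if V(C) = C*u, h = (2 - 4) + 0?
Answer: -6399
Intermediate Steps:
h = -2 (h = -2 + 0 = -2)
u = 16 (u = -2*(-8) = 16)
V(C) = 16*C (V(C) = C*16 = 16*C)
-79*(V(h) + 113) = -79*(16*(-2) + 113) = -79*(-32 + 113) = -79*81 = -6399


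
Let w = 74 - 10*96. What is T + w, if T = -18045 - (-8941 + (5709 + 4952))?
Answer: -20651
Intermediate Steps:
w = -886 (w = 74 - 960 = -886)
T = -19765 (T = -18045 - (-8941 + 10661) = -18045 - 1*1720 = -18045 - 1720 = -19765)
T + w = -19765 - 886 = -20651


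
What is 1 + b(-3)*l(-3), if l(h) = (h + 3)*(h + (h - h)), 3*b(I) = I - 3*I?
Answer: 1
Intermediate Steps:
b(I) = -2*I/3 (b(I) = (I - 3*I)/3 = (-2*I)/3 = -2*I/3)
l(h) = h*(3 + h) (l(h) = (3 + h)*(h + 0) = (3 + h)*h = h*(3 + h))
1 + b(-3)*l(-3) = 1 + (-⅔*(-3))*(-3*(3 - 3)) = 1 + 2*(-3*0) = 1 + 2*0 = 1 + 0 = 1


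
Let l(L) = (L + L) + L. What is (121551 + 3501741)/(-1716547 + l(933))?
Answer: -905823/428437 ≈ -2.1143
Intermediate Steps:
l(L) = 3*L (l(L) = 2*L + L = 3*L)
(121551 + 3501741)/(-1716547 + l(933)) = (121551 + 3501741)/(-1716547 + 3*933) = 3623292/(-1716547 + 2799) = 3623292/(-1713748) = 3623292*(-1/1713748) = -905823/428437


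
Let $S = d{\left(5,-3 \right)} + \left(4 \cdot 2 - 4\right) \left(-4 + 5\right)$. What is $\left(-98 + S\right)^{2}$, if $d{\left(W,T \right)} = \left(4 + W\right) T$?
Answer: $14641$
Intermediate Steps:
$d{\left(W,T \right)} = T \left(4 + W\right)$
$S = -23$ ($S = - 3 \left(4 + 5\right) + \left(4 \cdot 2 - 4\right) \left(-4 + 5\right) = \left(-3\right) 9 + \left(8 - 4\right) 1 = -27 + 4 \cdot 1 = -27 + 4 = -23$)
$\left(-98 + S\right)^{2} = \left(-98 - 23\right)^{2} = \left(-121\right)^{2} = 14641$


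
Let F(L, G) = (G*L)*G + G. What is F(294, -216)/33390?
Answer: 762036/1855 ≈ 410.80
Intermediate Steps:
F(L, G) = G + L*G² (F(L, G) = L*G² + G = G + L*G²)
F(294, -216)/33390 = -216*(1 - 216*294)/33390 = -216*(1 - 63504)*(1/33390) = -216*(-63503)*(1/33390) = 13716648*(1/33390) = 762036/1855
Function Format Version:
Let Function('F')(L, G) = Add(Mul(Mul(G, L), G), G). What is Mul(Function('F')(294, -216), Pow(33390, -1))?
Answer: Rational(762036, 1855) ≈ 410.80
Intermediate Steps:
Function('F')(L, G) = Add(G, Mul(L, Pow(G, 2))) (Function('F')(L, G) = Add(Mul(L, Pow(G, 2)), G) = Add(G, Mul(L, Pow(G, 2))))
Mul(Function('F')(294, -216), Pow(33390, -1)) = Mul(Mul(-216, Add(1, Mul(-216, 294))), Pow(33390, -1)) = Mul(Mul(-216, Add(1, -63504)), Rational(1, 33390)) = Mul(Mul(-216, -63503), Rational(1, 33390)) = Mul(13716648, Rational(1, 33390)) = Rational(762036, 1855)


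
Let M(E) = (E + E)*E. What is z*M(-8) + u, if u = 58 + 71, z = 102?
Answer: 13185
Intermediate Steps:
M(E) = 2*E² (M(E) = (2*E)*E = 2*E²)
u = 129
z*M(-8) + u = 102*(2*(-8)²) + 129 = 102*(2*64) + 129 = 102*128 + 129 = 13056 + 129 = 13185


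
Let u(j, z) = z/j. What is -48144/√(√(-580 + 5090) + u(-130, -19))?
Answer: -48144*√130/√(19 + 130*√4510) ≈ -5868.5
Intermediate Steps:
-48144/√(√(-580 + 5090) + u(-130, -19)) = -48144/√(√(-580 + 5090) - 19/(-130)) = -48144/√(√4510 - 19*(-1/130)) = -48144/√(√4510 + 19/130) = -48144/√(19/130 + √4510)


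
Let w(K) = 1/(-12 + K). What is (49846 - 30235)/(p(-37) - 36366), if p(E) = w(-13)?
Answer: -490275/909151 ≈ -0.53927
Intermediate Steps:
p(E) = -1/25 (p(E) = 1/(-12 - 13) = 1/(-25) = -1/25)
(49846 - 30235)/(p(-37) - 36366) = (49846 - 30235)/(-1/25 - 36366) = 19611/(-909151/25) = 19611*(-25/909151) = -490275/909151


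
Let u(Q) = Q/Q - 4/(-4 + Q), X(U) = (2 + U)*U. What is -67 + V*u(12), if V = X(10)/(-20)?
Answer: -70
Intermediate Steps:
X(U) = U*(2 + U)
V = -6 (V = (10*(2 + 10))/(-20) = (10*12)*(-1/20) = 120*(-1/20) = -6)
u(Q) = 1 - 4/(-4 + Q)
-67 + V*u(12) = -67 - 6*(-8 + 12)/(-4 + 12) = -67 - 6*4/8 = -67 - 3*4/4 = -67 - 6*½ = -67 - 3 = -70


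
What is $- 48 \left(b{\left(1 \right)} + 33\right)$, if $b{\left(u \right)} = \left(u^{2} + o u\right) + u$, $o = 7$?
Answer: $-2016$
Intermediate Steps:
$b{\left(u \right)} = u^{2} + 8 u$ ($b{\left(u \right)} = \left(u^{2} + 7 u\right) + u = u^{2} + 8 u$)
$- 48 \left(b{\left(1 \right)} + 33\right) = - 48 \left(1 \left(8 + 1\right) + 33\right) = - 48 \left(1 \cdot 9 + 33\right) = - 48 \left(9 + 33\right) = \left(-48\right) 42 = -2016$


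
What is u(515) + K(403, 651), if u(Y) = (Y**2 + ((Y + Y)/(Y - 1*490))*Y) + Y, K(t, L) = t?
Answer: 287361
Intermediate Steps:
u(Y) = Y + Y**2 + 2*Y**2/(-490 + Y) (u(Y) = (Y**2 + ((2*Y)/(Y - 490))*Y) + Y = (Y**2 + ((2*Y)/(-490 + Y))*Y) + Y = (Y**2 + (2*Y/(-490 + Y))*Y) + Y = (Y**2 + 2*Y**2/(-490 + Y)) + Y = Y + Y**2 + 2*Y**2/(-490 + Y))
u(515) + K(403, 651) = 515*(-490 + 515**2 - 487*515)/(-490 + 515) + 403 = 515*(-490 + 265225 - 250805)/25 + 403 = 515*(1/25)*13930 + 403 = 286958 + 403 = 287361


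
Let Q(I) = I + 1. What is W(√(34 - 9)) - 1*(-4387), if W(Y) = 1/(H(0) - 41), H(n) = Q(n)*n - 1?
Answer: 184253/42 ≈ 4387.0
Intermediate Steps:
Q(I) = 1 + I
H(n) = -1 + n*(1 + n) (H(n) = (1 + n)*n - 1 = n*(1 + n) - 1 = -1 + n*(1 + n))
W(Y) = -1/42 (W(Y) = 1/((-1 + 0*(1 + 0)) - 41) = 1/((-1 + 0*1) - 41) = 1/((-1 + 0) - 41) = 1/(-1 - 41) = 1/(-42) = -1/42)
W(√(34 - 9)) - 1*(-4387) = -1/42 - 1*(-4387) = -1/42 + 4387 = 184253/42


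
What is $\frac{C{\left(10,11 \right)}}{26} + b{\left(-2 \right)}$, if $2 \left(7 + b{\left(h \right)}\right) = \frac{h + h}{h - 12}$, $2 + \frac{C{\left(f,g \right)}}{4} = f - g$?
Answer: $- \frac{666}{91} \approx -7.3187$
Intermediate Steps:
$C{\left(f,g \right)} = -8 - 4 g + 4 f$ ($C{\left(f,g \right)} = -8 + 4 \left(f - g\right) = -8 + \left(- 4 g + 4 f\right) = -8 - 4 g + 4 f$)
$b{\left(h \right)} = -7 + \frac{h}{-12 + h}$ ($b{\left(h \right)} = -7 + \frac{\left(h + h\right) \frac{1}{h - 12}}{2} = -7 + \frac{2 h \frac{1}{-12 + h}}{2} = -7 + \frac{h}{-12 + h}$)
$\frac{C{\left(10,11 \right)}}{26} + b{\left(-2 \right)} = \frac{-8 - 44 + 4 \cdot 10}{26} + \frac{6 \left(14 - -2\right)}{-12 - 2} = \left(-8 - 44 + 40\right) \frac{1}{26} + \frac{6 \left(14 + 2\right)}{-14} = \left(-12\right) \frac{1}{26} + 6 \left(- \frac{1}{14}\right) 16 = - \frac{6}{13} - \frac{48}{7} = - \frac{666}{91}$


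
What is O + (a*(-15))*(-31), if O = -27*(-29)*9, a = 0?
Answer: 7047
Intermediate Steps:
O = 7047 (O = 783*9 = 7047)
O + (a*(-15))*(-31) = 7047 + (0*(-15))*(-31) = 7047 + 0*(-31) = 7047 + 0 = 7047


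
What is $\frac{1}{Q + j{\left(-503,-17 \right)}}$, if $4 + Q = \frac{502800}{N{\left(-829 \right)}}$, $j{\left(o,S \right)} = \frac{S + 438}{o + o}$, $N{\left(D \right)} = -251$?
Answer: $- \frac{252506}{506932495} \approx -0.00049811$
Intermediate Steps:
$j{\left(o,S \right)} = \frac{438 + S}{2 o}$
$Q = - \frac{503804}{251}$ ($Q = -4 + \frac{502800}{-251} = -4 + 502800 \left(- \frac{1}{251}\right) = -4 - \frac{502800}{251} = - \frac{503804}{251} \approx -2007.2$)
$\frac{1}{Q + j{\left(-503,-17 \right)}} = \frac{1}{- \frac{503804}{251} + \frac{438 - 17}{2 \left(-503\right)}} = \frac{1}{- \frac{503804}{251} + \frac{1}{2} \left(- \frac{1}{503}\right) 421} = \frac{1}{- \frac{503804}{251} - \frac{421}{1006}} = \frac{1}{- \frac{506932495}{252506}} = - \frac{252506}{506932495}$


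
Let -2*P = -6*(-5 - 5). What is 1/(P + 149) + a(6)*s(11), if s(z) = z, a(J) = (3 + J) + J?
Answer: 19636/119 ≈ 165.01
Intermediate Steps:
a(J) = 3 + 2*J
P = -30 (P = -(-3)*(-5 - 5) = -(-3)*(-10) = -½*60 = -30)
1/(P + 149) + a(6)*s(11) = 1/(-30 + 149) + (3 + 2*6)*11 = 1/119 + (3 + 12)*11 = 1/119 + 15*11 = 1/119 + 165 = 19636/119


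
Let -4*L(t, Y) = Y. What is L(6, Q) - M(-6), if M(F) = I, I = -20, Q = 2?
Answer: 39/2 ≈ 19.500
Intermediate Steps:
L(t, Y) = -Y/4
M(F) = -20
L(6, Q) - M(-6) = -¼*2 - 1*(-20) = -½ + 20 = 39/2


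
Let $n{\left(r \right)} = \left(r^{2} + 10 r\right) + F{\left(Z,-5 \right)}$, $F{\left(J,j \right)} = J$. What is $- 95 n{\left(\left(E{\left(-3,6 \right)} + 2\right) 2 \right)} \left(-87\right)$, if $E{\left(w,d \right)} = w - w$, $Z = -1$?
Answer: $454575$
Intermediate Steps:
$E{\left(w,d \right)} = 0$
$n{\left(r \right)} = -1 + r^{2} + 10 r$ ($n{\left(r \right)} = \left(r^{2} + 10 r\right) - 1 = -1 + r^{2} + 10 r$)
$- 95 n{\left(\left(E{\left(-3,6 \right)} + 2\right) 2 \right)} \left(-87\right) = - 95 \left(-1 + \left(\left(0 + 2\right) 2\right)^{2} + 10 \left(0 + 2\right) 2\right) \left(-87\right) = - 95 \left(-1 + \left(2 \cdot 2\right)^{2} + 10 \cdot 2 \cdot 2\right) \left(-87\right) = - 95 \left(-1 + 4^{2} + 10 \cdot 4\right) \left(-87\right) = - 95 \left(-1 + 16 + 40\right) \left(-87\right) = \left(-95\right) 55 \left(-87\right) = \left(-5225\right) \left(-87\right) = 454575$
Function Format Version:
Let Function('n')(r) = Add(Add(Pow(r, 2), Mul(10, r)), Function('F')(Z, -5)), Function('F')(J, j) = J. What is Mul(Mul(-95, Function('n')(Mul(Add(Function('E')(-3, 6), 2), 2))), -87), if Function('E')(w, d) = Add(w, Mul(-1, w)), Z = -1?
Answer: 454575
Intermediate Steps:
Function('E')(w, d) = 0
Function('n')(r) = Add(-1, Pow(r, 2), Mul(10, r)) (Function('n')(r) = Add(Add(Pow(r, 2), Mul(10, r)), -1) = Add(-1, Pow(r, 2), Mul(10, r)))
Mul(Mul(-95, Function('n')(Mul(Add(Function('E')(-3, 6), 2), 2))), -87) = Mul(Mul(-95, Add(-1, Pow(Mul(Add(0, 2), 2), 2), Mul(10, Mul(Add(0, 2), 2)))), -87) = Mul(Mul(-95, Add(-1, Pow(Mul(2, 2), 2), Mul(10, Mul(2, 2)))), -87) = Mul(Mul(-95, Add(-1, Pow(4, 2), Mul(10, 4))), -87) = Mul(Mul(-95, Add(-1, 16, 40)), -87) = Mul(Mul(-95, 55), -87) = Mul(-5225, -87) = 454575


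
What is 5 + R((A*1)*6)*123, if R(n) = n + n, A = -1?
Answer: -1471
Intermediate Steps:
R(n) = 2*n
5 + R((A*1)*6)*123 = 5 + (2*(-1*1*6))*123 = 5 + (2*(-1*6))*123 = 5 + (2*(-6))*123 = 5 - 12*123 = 5 - 1476 = -1471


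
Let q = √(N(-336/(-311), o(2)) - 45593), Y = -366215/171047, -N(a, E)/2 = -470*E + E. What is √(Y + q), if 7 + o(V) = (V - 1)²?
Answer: √(-62639977105 + 29257076209*I*√51221)/171047 ≈ 10.587 + 10.688*I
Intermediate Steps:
o(V) = -7 + (-1 + V)² (o(V) = -7 + (V - 1)² = -7 + (-1 + V)²)
N(a, E) = 938*E (N(a, E) = -2*(-470*E + E) = -(-938)*E = 938*E)
Y = -366215/171047 (Y = -366215*1/171047 = -366215/171047 ≈ -2.1410)
q = I*√51221 (q = √(938*(-7 + (-1 + 2)²) - 45593) = √(938*(-7 + 1²) - 45593) = √(938*(-7 + 1) - 45593) = √(938*(-6) - 45593) = √(-5628 - 45593) = √(-51221) = I*√51221 ≈ 226.32*I)
√(Y + q) = √(-366215/171047 + I*√51221)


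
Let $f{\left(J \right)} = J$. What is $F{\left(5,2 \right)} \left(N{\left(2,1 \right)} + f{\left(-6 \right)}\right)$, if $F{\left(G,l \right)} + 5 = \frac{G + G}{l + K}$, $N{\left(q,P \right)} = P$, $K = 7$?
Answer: $\frac{175}{9} \approx 19.444$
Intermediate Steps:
$F{\left(G,l \right)} = -5 + \frac{2 G}{7 + l}$ ($F{\left(G,l \right)} = -5 + \frac{G + G}{l + 7} = -5 + \frac{2 G}{7 + l}$)
$F{\left(5,2 \right)} \left(N{\left(2,1 \right)} + f{\left(-6 \right)}\right) = \frac{-35 - 10 + 2 \cdot 5}{7 + 2} \left(1 - 6\right) = \frac{-35 - 10 + 10}{9} \left(-5\right) = \frac{1}{9} \left(-35\right) \left(-5\right) = \left(- \frac{35}{9}\right) \left(-5\right) = \frac{175}{9}$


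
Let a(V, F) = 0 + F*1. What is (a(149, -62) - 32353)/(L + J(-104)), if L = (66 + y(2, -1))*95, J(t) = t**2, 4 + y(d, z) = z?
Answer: -10805/5537 ≈ -1.9514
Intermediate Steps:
y(d, z) = -4 + z
a(V, F) = F (a(V, F) = 0 + F = F)
L = 5795 (L = (66 + (-4 - 1))*95 = (66 - 5)*95 = 61*95 = 5795)
(a(149, -62) - 32353)/(L + J(-104)) = (-62 - 32353)/(5795 + (-104)**2) = -32415/(5795 + 10816) = -32415/16611 = -32415*1/16611 = -10805/5537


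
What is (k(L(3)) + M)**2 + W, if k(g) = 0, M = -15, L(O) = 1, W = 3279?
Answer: 3504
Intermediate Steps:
(k(L(3)) + M)**2 + W = (0 - 15)**2 + 3279 = (-15)**2 + 3279 = 225 + 3279 = 3504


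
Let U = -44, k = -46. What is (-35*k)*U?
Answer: -70840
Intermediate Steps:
(-35*k)*U = -35*(-46)*(-44) = 1610*(-44) = -70840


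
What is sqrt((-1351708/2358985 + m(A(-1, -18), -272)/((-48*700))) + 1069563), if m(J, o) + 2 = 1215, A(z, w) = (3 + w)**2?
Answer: sqrt(167986756800595347425223)/396309480 ≈ 1034.2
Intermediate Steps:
m(J, o) = 1213 (m(J, o) = -2 + 1215 = 1213)
sqrt((-1351708/2358985 + m(A(-1, -18), -272)/((-48*700))) + 1069563) = sqrt((-1351708/2358985 + 1213/((-48*700))) + 1069563) = sqrt((-1351708*1/2358985 + 1213/(-33600)) + 1069563) = sqrt((-1351708/2358985 + 1213*(-1/33600)) + 1069563) = sqrt((-1351708/2358985 - 1213/33600) + 1069563) = sqrt(-9655767521/15852379200 + 1069563) = sqrt(16955108598522079/15852379200) = sqrt(167986756800595347425223)/396309480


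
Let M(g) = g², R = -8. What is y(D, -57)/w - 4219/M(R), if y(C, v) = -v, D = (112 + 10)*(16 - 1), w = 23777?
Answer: -100311515/1521728 ≈ -65.919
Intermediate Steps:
D = 1830 (D = 122*15 = 1830)
y(D, -57)/w - 4219/M(R) = -1*(-57)/23777 - 4219/((-8)²) = 57*(1/23777) - 4219/64 = 57/23777 - 4219*1/64 = 57/23777 - 4219/64 = -100311515/1521728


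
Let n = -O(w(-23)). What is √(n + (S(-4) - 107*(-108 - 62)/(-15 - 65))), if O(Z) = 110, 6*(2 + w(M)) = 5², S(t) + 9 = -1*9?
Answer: I*√5686/4 ≈ 18.851*I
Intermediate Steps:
S(t) = -18 (S(t) = -9 - 1*9 = -9 - 9 = -18)
w(M) = 13/6 (w(M) = -2 + (⅙)*5² = -2 + (⅙)*25 = -2 + 25/6 = 13/6)
n = -110 (n = -1*110 = -110)
√(n + (S(-4) - 107*(-108 - 62)/(-15 - 65))) = √(-110 + (-18 - 107*(-108 - 62)/(-15 - 65))) = √(-110 + (-18 - (-18190)/(-80))) = √(-110 + (-18 - (-18190)*(-1)/80)) = √(-110 + (-18 - 107*17/8)) = √(-110 + (-18 - 1819/8)) = √(-110 - 1963/8) = √(-2843/8) = I*√5686/4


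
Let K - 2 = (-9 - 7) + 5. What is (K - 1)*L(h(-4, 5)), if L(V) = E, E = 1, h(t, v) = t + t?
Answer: -10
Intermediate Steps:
h(t, v) = 2*t
L(V) = 1
K = -9 (K = 2 + ((-9 - 7) + 5) = 2 + (-16 + 5) = 2 - 11 = -9)
(K - 1)*L(h(-4, 5)) = (-9 - 1)*1 = -10*1 = -10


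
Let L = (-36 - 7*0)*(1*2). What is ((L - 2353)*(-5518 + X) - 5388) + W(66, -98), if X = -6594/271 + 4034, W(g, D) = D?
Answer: 989751444/271 ≈ 3.6522e+6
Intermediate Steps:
X = 1086620/271 (X = -6594*1/271 + 4034 = -6594/271 + 4034 = 1086620/271 ≈ 4009.7)
L = -72 (L = (-36 + 0)*2 = -36*2 = -72)
((L - 2353)*(-5518 + X) - 5388) + W(66, -98) = ((-72 - 2353)*(-5518 + 1086620/271) - 5388) - 98 = (-2425*(-408758/271) - 5388) - 98 = (991238150/271 - 5388) - 98 = 989778002/271 - 98 = 989751444/271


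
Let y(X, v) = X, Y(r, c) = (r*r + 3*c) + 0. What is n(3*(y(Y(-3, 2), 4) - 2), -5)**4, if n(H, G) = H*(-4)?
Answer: 592240896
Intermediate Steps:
Y(r, c) = r**2 + 3*c (Y(r, c) = (r**2 + 3*c) + 0 = r**2 + 3*c)
n(H, G) = -4*H
n(3*(y(Y(-3, 2), 4) - 2), -5)**4 = (-12*(((-3)**2 + 3*2) - 2))**4 = (-12*((9 + 6) - 2))**4 = (-12*(15 - 2))**4 = (-12*13)**4 = (-4*39)**4 = (-156)**4 = 592240896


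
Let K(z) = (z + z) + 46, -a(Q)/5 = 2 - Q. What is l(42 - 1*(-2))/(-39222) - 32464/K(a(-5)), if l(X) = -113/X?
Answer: 2334388961/1725768 ≈ 1352.7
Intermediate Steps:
a(Q) = -10 + 5*Q (a(Q) = -5*(2 - Q) = -10 + 5*Q)
K(z) = 46 + 2*z (K(z) = 2*z + 46 = 46 + 2*z)
l(42 - 1*(-2))/(-39222) - 32464/K(a(-5)) = -113/(42 - 1*(-2))/(-39222) - 32464/(46 + 2*(-10 + 5*(-5))) = -113/(42 + 2)*(-1/39222) - 32464/(46 + 2*(-10 - 25)) = -113/44*(-1/39222) - 32464/(46 + 2*(-35)) = -113*1/44*(-1/39222) - 32464/(46 - 70) = -113/44*(-1/39222) - 32464/(-24) = 113/1725768 - 32464*(-1/24) = 113/1725768 + 4058/3 = 2334388961/1725768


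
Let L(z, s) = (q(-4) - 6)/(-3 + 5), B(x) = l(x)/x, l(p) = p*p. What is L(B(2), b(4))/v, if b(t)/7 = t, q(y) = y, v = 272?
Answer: -5/272 ≈ -0.018382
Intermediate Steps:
l(p) = p**2
B(x) = x (B(x) = x**2/x = x)
b(t) = 7*t
L(z, s) = -5 (L(z, s) = (-4 - 6)/(-3 + 5) = -10/2 = -10*1/2 = -5)
L(B(2), b(4))/v = -5/272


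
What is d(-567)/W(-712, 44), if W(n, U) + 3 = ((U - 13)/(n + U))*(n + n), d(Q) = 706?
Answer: 117902/10535 ≈ 11.191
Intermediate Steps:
W(n, U) = -3 + 2*n*(-13 + U)/(U + n) (W(n, U) = -3 + ((U - 13)/(n + U))*(n + n) = -3 + ((-13 + U)/(U + n))*(2*n) = -3 + 2*n*(-13 + U)/(U + n))
d(-567)/W(-712, 44) = 706/(((-29*(-712) - 3*44 + 2*44*(-712))/(44 - 712))) = 706/(((20648 - 132 - 62656)/(-668))) = 706/((-1/668*(-42140))) = 706/(10535/167) = 706*(167/10535) = 117902/10535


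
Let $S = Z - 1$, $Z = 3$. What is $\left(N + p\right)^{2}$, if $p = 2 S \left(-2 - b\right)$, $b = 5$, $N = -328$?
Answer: $126736$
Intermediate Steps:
$S = 2$ ($S = 3 - 1 = 2$)
$p = -28$ ($p = 2 \cdot 2 \left(-2 - 5\right) = 4 \left(-2 - 5\right) = 4 \left(-7\right) = -28$)
$\left(N + p\right)^{2} = \left(-328 - 28\right)^{2} = \left(-356\right)^{2} = 126736$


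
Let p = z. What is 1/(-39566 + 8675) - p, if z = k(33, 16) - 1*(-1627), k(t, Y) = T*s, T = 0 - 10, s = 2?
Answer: -49641838/30891 ≈ -1607.0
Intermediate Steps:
T = -10
k(t, Y) = -20 (k(t, Y) = -10*2 = -20)
z = 1607 (z = -20 - 1*(-1627) = -20 + 1627 = 1607)
p = 1607
1/(-39566 + 8675) - p = 1/(-39566 + 8675) - 1*1607 = 1/(-30891) - 1607 = -1/30891 - 1607 = -49641838/30891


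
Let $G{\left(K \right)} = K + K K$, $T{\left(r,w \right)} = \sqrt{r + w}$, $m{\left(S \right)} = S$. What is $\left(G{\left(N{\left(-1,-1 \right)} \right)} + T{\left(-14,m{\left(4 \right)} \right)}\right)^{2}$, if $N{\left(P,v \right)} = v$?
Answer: $-10$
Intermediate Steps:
$G{\left(K \right)} = K + K^{2}$
$\left(G{\left(N{\left(-1,-1 \right)} \right)} + T{\left(-14,m{\left(4 \right)} \right)}\right)^{2} = \left(- (1 - 1) + \sqrt{-14 + 4}\right)^{2} = \left(\left(-1\right) 0 + \sqrt{-10}\right)^{2} = \left(0 + i \sqrt{10}\right)^{2} = \left(i \sqrt{10}\right)^{2} = -10$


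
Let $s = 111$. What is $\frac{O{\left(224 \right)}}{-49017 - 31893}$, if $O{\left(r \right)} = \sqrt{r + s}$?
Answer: $- \frac{\sqrt{335}}{80910} \approx -0.00022621$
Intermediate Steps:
$O{\left(r \right)} = \sqrt{111 + r}$ ($O{\left(r \right)} = \sqrt{r + 111} = \sqrt{111 + r}$)
$\frac{O{\left(224 \right)}}{-49017 - 31893} = \frac{\sqrt{111 + 224}}{-49017 - 31893} = \frac{\sqrt{335}}{-80910} = \sqrt{335} \left(- \frac{1}{80910}\right) = - \frac{\sqrt{335}}{80910}$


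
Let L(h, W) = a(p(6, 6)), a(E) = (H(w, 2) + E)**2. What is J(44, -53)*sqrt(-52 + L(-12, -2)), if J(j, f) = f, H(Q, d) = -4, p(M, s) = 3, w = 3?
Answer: -53*I*sqrt(51) ≈ -378.5*I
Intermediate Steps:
a(E) = (-4 + E)**2
L(h, W) = 1 (L(h, W) = (-4 + 3)**2 = (-1)**2 = 1)
J(44, -53)*sqrt(-52 + L(-12, -2)) = -53*sqrt(-52 + 1) = -53*I*sqrt(51)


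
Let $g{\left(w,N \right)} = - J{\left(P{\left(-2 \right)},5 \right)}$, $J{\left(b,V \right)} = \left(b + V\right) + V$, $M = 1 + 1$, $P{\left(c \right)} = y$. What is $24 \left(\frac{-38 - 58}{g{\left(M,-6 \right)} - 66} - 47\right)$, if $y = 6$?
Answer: $- \frac{45096}{41} \approx -1099.9$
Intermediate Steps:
$P{\left(c \right)} = 6$
$M = 2$
$J{\left(b,V \right)} = b + 2 V$ ($J{\left(b,V \right)} = \left(V + b\right) + V = b + 2 V$)
$g{\left(w,N \right)} = -16$ ($g{\left(w,N \right)} = - (6 + 2 \cdot 5) = - (6 + 10) = \left(-1\right) 16 = -16$)
$24 \left(\frac{-38 - 58}{g{\left(M,-6 \right)} - 66} - 47\right) = 24 \left(\frac{-38 - 58}{-16 - 66} - 47\right) = 24 \left(- \frac{96}{-82} - 47\right) = 24 \left(\left(-96\right) \left(- \frac{1}{82}\right) - 47\right) = 24 \left(\frac{48}{41} - 47\right) = 24 \left(- \frac{1879}{41}\right) = - \frac{45096}{41}$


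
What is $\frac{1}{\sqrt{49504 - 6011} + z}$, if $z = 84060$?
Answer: $\frac{84060}{7066040107} - \frac{\sqrt{43493}}{7066040107} \approx 1.1867 \cdot 10^{-5}$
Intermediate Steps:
$\frac{1}{\sqrt{49504 - 6011} + z} = \frac{1}{\sqrt{49504 - 6011} + 84060} = \frac{1}{\sqrt{43493} + 84060} = \frac{1}{84060 + \sqrt{43493}}$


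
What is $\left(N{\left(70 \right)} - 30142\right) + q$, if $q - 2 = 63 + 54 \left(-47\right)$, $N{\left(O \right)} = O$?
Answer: $-32545$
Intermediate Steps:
$q = -2473$ ($q = 2 + \left(63 + 54 \left(-47\right)\right) = 2 + \left(63 - 2538\right) = 2 - 2475 = -2473$)
$\left(N{\left(70 \right)} - 30142\right) + q = \left(70 - 30142\right) - 2473 = -30072 - 2473 = -32545$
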